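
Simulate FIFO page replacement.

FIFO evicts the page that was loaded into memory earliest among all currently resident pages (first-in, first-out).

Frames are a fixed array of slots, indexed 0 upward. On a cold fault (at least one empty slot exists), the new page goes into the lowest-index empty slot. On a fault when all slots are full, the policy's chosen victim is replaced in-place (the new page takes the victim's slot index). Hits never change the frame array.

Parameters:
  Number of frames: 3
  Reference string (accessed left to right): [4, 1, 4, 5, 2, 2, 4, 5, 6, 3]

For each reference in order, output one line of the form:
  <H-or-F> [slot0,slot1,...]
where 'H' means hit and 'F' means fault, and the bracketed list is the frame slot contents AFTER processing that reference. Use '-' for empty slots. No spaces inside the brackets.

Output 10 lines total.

F [4,-,-]
F [4,1,-]
H [4,1,-]
F [4,1,5]
F [2,1,5]
H [2,1,5]
F [2,4,5]
H [2,4,5]
F [2,4,6]
F [3,4,6]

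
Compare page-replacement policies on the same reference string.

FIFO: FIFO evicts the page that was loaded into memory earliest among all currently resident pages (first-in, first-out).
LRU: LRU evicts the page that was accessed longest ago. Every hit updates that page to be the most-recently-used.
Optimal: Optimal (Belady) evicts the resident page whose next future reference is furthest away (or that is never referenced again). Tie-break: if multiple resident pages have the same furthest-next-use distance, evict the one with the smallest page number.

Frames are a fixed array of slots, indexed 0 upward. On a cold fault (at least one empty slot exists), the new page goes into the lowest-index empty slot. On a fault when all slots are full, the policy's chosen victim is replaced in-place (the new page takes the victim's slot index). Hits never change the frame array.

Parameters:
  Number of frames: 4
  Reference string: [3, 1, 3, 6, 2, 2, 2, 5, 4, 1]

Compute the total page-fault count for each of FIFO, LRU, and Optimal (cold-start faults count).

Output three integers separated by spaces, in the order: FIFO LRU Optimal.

Answer: 7 7 6

Derivation:
--- FIFO ---
  step 0: ref 3 -> FAULT, frames=[3,-,-,-] (faults so far: 1)
  step 1: ref 1 -> FAULT, frames=[3,1,-,-] (faults so far: 2)
  step 2: ref 3 -> HIT, frames=[3,1,-,-] (faults so far: 2)
  step 3: ref 6 -> FAULT, frames=[3,1,6,-] (faults so far: 3)
  step 4: ref 2 -> FAULT, frames=[3,1,6,2] (faults so far: 4)
  step 5: ref 2 -> HIT, frames=[3,1,6,2] (faults so far: 4)
  step 6: ref 2 -> HIT, frames=[3,1,6,2] (faults so far: 4)
  step 7: ref 5 -> FAULT, evict 3, frames=[5,1,6,2] (faults so far: 5)
  step 8: ref 4 -> FAULT, evict 1, frames=[5,4,6,2] (faults so far: 6)
  step 9: ref 1 -> FAULT, evict 6, frames=[5,4,1,2] (faults so far: 7)
  FIFO total faults: 7
--- LRU ---
  step 0: ref 3 -> FAULT, frames=[3,-,-,-] (faults so far: 1)
  step 1: ref 1 -> FAULT, frames=[3,1,-,-] (faults so far: 2)
  step 2: ref 3 -> HIT, frames=[3,1,-,-] (faults so far: 2)
  step 3: ref 6 -> FAULT, frames=[3,1,6,-] (faults so far: 3)
  step 4: ref 2 -> FAULT, frames=[3,1,6,2] (faults so far: 4)
  step 5: ref 2 -> HIT, frames=[3,1,6,2] (faults so far: 4)
  step 6: ref 2 -> HIT, frames=[3,1,6,2] (faults so far: 4)
  step 7: ref 5 -> FAULT, evict 1, frames=[3,5,6,2] (faults so far: 5)
  step 8: ref 4 -> FAULT, evict 3, frames=[4,5,6,2] (faults so far: 6)
  step 9: ref 1 -> FAULT, evict 6, frames=[4,5,1,2] (faults so far: 7)
  LRU total faults: 7
--- Optimal ---
  step 0: ref 3 -> FAULT, frames=[3,-,-,-] (faults so far: 1)
  step 1: ref 1 -> FAULT, frames=[3,1,-,-] (faults so far: 2)
  step 2: ref 3 -> HIT, frames=[3,1,-,-] (faults so far: 2)
  step 3: ref 6 -> FAULT, frames=[3,1,6,-] (faults so far: 3)
  step 4: ref 2 -> FAULT, frames=[3,1,6,2] (faults so far: 4)
  step 5: ref 2 -> HIT, frames=[3,1,6,2] (faults so far: 4)
  step 6: ref 2 -> HIT, frames=[3,1,6,2] (faults so far: 4)
  step 7: ref 5 -> FAULT, evict 2, frames=[3,1,6,5] (faults so far: 5)
  step 8: ref 4 -> FAULT, evict 3, frames=[4,1,6,5] (faults so far: 6)
  step 9: ref 1 -> HIT, frames=[4,1,6,5] (faults so far: 6)
  Optimal total faults: 6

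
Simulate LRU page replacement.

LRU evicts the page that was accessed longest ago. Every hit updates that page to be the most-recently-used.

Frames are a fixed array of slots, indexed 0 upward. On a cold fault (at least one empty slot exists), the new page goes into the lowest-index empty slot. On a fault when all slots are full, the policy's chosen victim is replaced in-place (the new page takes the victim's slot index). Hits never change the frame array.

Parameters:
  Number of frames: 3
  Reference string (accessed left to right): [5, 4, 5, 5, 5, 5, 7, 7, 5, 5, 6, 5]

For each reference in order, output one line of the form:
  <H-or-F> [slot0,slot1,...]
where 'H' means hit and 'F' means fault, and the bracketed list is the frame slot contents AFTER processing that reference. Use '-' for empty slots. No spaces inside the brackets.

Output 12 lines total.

F [5,-,-]
F [5,4,-]
H [5,4,-]
H [5,4,-]
H [5,4,-]
H [5,4,-]
F [5,4,7]
H [5,4,7]
H [5,4,7]
H [5,4,7]
F [5,6,7]
H [5,6,7]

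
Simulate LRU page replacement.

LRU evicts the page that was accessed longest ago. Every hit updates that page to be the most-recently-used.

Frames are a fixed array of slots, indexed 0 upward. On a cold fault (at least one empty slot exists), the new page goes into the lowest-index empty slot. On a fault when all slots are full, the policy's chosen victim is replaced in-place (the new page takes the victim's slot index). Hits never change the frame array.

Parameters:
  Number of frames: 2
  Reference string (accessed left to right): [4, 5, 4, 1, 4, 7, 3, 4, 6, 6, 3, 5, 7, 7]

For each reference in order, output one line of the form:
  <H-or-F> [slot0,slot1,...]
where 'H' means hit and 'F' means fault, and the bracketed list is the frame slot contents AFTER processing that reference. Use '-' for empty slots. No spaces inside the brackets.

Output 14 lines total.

F [4,-]
F [4,5]
H [4,5]
F [4,1]
H [4,1]
F [4,7]
F [3,7]
F [3,4]
F [6,4]
H [6,4]
F [6,3]
F [5,3]
F [5,7]
H [5,7]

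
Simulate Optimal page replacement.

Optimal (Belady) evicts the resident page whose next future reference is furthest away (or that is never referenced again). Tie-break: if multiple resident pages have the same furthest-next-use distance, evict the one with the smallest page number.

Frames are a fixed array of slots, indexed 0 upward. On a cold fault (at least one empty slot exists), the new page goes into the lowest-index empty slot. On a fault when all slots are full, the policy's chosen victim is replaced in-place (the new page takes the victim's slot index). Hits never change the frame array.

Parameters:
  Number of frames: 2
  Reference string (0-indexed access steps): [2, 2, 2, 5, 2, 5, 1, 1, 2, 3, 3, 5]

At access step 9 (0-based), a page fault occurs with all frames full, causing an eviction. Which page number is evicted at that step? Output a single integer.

Answer: 1

Derivation:
Step 0: ref 2 -> FAULT, frames=[2,-]
Step 1: ref 2 -> HIT, frames=[2,-]
Step 2: ref 2 -> HIT, frames=[2,-]
Step 3: ref 5 -> FAULT, frames=[2,5]
Step 4: ref 2 -> HIT, frames=[2,5]
Step 5: ref 5 -> HIT, frames=[2,5]
Step 6: ref 1 -> FAULT, evict 5, frames=[2,1]
Step 7: ref 1 -> HIT, frames=[2,1]
Step 8: ref 2 -> HIT, frames=[2,1]
Step 9: ref 3 -> FAULT, evict 1, frames=[2,3]
At step 9: evicted page 1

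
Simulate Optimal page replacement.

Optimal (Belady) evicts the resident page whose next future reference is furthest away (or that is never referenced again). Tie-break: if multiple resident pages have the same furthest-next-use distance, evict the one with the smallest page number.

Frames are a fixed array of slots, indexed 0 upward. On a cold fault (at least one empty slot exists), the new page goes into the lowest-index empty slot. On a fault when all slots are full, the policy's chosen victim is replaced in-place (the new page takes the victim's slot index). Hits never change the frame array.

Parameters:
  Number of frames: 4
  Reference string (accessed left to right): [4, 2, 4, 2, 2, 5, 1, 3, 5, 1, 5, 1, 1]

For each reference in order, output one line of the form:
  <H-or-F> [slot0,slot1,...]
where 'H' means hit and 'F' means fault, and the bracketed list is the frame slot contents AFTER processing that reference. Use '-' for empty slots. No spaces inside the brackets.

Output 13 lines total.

F [4,-,-,-]
F [4,2,-,-]
H [4,2,-,-]
H [4,2,-,-]
H [4,2,-,-]
F [4,2,5,-]
F [4,2,5,1]
F [4,3,5,1]
H [4,3,5,1]
H [4,3,5,1]
H [4,3,5,1]
H [4,3,5,1]
H [4,3,5,1]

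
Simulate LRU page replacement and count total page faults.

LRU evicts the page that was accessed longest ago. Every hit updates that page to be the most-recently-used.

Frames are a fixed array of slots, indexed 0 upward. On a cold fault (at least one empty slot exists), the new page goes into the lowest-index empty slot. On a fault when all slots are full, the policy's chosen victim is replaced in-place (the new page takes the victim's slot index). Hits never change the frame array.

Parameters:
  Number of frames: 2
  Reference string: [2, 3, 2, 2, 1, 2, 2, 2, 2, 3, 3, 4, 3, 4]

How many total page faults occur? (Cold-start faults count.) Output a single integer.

Answer: 5

Derivation:
Step 0: ref 2 → FAULT, frames=[2,-]
Step 1: ref 3 → FAULT, frames=[2,3]
Step 2: ref 2 → HIT, frames=[2,3]
Step 3: ref 2 → HIT, frames=[2,3]
Step 4: ref 1 → FAULT (evict 3), frames=[2,1]
Step 5: ref 2 → HIT, frames=[2,1]
Step 6: ref 2 → HIT, frames=[2,1]
Step 7: ref 2 → HIT, frames=[2,1]
Step 8: ref 2 → HIT, frames=[2,1]
Step 9: ref 3 → FAULT (evict 1), frames=[2,3]
Step 10: ref 3 → HIT, frames=[2,3]
Step 11: ref 4 → FAULT (evict 2), frames=[4,3]
Step 12: ref 3 → HIT, frames=[4,3]
Step 13: ref 4 → HIT, frames=[4,3]
Total faults: 5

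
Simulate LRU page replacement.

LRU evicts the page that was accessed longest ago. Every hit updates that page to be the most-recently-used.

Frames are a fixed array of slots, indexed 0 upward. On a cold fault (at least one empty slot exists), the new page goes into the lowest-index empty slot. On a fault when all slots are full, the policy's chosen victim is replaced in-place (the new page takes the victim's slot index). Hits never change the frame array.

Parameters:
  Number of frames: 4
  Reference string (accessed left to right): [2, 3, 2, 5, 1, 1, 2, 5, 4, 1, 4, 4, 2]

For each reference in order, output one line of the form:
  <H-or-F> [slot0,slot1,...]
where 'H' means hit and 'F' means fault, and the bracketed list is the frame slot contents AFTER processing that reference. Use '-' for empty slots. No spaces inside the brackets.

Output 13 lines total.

F [2,-,-,-]
F [2,3,-,-]
H [2,3,-,-]
F [2,3,5,-]
F [2,3,5,1]
H [2,3,5,1]
H [2,3,5,1]
H [2,3,5,1]
F [2,4,5,1]
H [2,4,5,1]
H [2,4,5,1]
H [2,4,5,1]
H [2,4,5,1]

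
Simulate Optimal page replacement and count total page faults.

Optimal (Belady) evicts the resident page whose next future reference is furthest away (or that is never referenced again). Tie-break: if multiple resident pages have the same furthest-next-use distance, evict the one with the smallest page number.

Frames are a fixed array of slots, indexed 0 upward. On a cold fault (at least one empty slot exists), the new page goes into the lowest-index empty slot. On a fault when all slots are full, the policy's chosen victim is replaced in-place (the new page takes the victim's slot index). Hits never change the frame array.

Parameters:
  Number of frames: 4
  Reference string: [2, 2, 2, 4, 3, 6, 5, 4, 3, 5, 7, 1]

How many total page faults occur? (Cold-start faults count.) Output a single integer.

Answer: 7

Derivation:
Step 0: ref 2 → FAULT, frames=[2,-,-,-]
Step 1: ref 2 → HIT, frames=[2,-,-,-]
Step 2: ref 2 → HIT, frames=[2,-,-,-]
Step 3: ref 4 → FAULT, frames=[2,4,-,-]
Step 4: ref 3 → FAULT, frames=[2,4,3,-]
Step 5: ref 6 → FAULT, frames=[2,4,3,6]
Step 6: ref 5 → FAULT (evict 2), frames=[5,4,3,6]
Step 7: ref 4 → HIT, frames=[5,4,3,6]
Step 8: ref 3 → HIT, frames=[5,4,3,6]
Step 9: ref 5 → HIT, frames=[5,4,3,6]
Step 10: ref 7 → FAULT (evict 3), frames=[5,4,7,6]
Step 11: ref 1 → FAULT (evict 4), frames=[5,1,7,6]
Total faults: 7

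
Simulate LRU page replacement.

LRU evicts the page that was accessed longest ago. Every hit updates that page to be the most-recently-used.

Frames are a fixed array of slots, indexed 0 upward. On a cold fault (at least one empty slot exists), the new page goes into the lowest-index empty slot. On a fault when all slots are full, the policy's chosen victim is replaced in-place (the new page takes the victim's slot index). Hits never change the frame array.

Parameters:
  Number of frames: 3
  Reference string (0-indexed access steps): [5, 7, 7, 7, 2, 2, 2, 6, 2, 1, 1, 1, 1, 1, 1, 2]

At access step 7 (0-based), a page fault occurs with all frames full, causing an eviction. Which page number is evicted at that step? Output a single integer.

Step 0: ref 5 -> FAULT, frames=[5,-,-]
Step 1: ref 7 -> FAULT, frames=[5,7,-]
Step 2: ref 7 -> HIT, frames=[5,7,-]
Step 3: ref 7 -> HIT, frames=[5,7,-]
Step 4: ref 2 -> FAULT, frames=[5,7,2]
Step 5: ref 2 -> HIT, frames=[5,7,2]
Step 6: ref 2 -> HIT, frames=[5,7,2]
Step 7: ref 6 -> FAULT, evict 5, frames=[6,7,2]
At step 7: evicted page 5

Answer: 5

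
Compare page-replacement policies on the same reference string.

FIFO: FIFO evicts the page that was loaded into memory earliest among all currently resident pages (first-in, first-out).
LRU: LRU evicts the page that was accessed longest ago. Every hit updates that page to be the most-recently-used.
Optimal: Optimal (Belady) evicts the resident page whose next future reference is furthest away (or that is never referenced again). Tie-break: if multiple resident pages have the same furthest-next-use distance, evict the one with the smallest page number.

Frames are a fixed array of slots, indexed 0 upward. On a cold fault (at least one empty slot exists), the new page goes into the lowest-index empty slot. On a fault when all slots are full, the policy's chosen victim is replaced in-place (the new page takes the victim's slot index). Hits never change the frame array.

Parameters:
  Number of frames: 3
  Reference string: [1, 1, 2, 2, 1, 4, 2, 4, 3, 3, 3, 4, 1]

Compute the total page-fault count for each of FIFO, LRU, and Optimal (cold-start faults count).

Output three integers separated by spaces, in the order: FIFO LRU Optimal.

Answer: 5 5 4

Derivation:
--- FIFO ---
  step 0: ref 1 -> FAULT, frames=[1,-,-] (faults so far: 1)
  step 1: ref 1 -> HIT, frames=[1,-,-] (faults so far: 1)
  step 2: ref 2 -> FAULT, frames=[1,2,-] (faults so far: 2)
  step 3: ref 2 -> HIT, frames=[1,2,-] (faults so far: 2)
  step 4: ref 1 -> HIT, frames=[1,2,-] (faults so far: 2)
  step 5: ref 4 -> FAULT, frames=[1,2,4] (faults so far: 3)
  step 6: ref 2 -> HIT, frames=[1,2,4] (faults so far: 3)
  step 7: ref 4 -> HIT, frames=[1,2,4] (faults so far: 3)
  step 8: ref 3 -> FAULT, evict 1, frames=[3,2,4] (faults so far: 4)
  step 9: ref 3 -> HIT, frames=[3,2,4] (faults so far: 4)
  step 10: ref 3 -> HIT, frames=[3,2,4] (faults so far: 4)
  step 11: ref 4 -> HIT, frames=[3,2,4] (faults so far: 4)
  step 12: ref 1 -> FAULT, evict 2, frames=[3,1,4] (faults so far: 5)
  FIFO total faults: 5
--- LRU ---
  step 0: ref 1 -> FAULT, frames=[1,-,-] (faults so far: 1)
  step 1: ref 1 -> HIT, frames=[1,-,-] (faults so far: 1)
  step 2: ref 2 -> FAULT, frames=[1,2,-] (faults so far: 2)
  step 3: ref 2 -> HIT, frames=[1,2,-] (faults so far: 2)
  step 4: ref 1 -> HIT, frames=[1,2,-] (faults so far: 2)
  step 5: ref 4 -> FAULT, frames=[1,2,4] (faults so far: 3)
  step 6: ref 2 -> HIT, frames=[1,2,4] (faults so far: 3)
  step 7: ref 4 -> HIT, frames=[1,2,4] (faults so far: 3)
  step 8: ref 3 -> FAULT, evict 1, frames=[3,2,4] (faults so far: 4)
  step 9: ref 3 -> HIT, frames=[3,2,4] (faults so far: 4)
  step 10: ref 3 -> HIT, frames=[3,2,4] (faults so far: 4)
  step 11: ref 4 -> HIT, frames=[3,2,4] (faults so far: 4)
  step 12: ref 1 -> FAULT, evict 2, frames=[3,1,4] (faults so far: 5)
  LRU total faults: 5
--- Optimal ---
  step 0: ref 1 -> FAULT, frames=[1,-,-] (faults so far: 1)
  step 1: ref 1 -> HIT, frames=[1,-,-] (faults so far: 1)
  step 2: ref 2 -> FAULT, frames=[1,2,-] (faults so far: 2)
  step 3: ref 2 -> HIT, frames=[1,2,-] (faults so far: 2)
  step 4: ref 1 -> HIT, frames=[1,2,-] (faults so far: 2)
  step 5: ref 4 -> FAULT, frames=[1,2,4] (faults so far: 3)
  step 6: ref 2 -> HIT, frames=[1,2,4] (faults so far: 3)
  step 7: ref 4 -> HIT, frames=[1,2,4] (faults so far: 3)
  step 8: ref 3 -> FAULT, evict 2, frames=[1,3,4] (faults so far: 4)
  step 9: ref 3 -> HIT, frames=[1,3,4] (faults so far: 4)
  step 10: ref 3 -> HIT, frames=[1,3,4] (faults so far: 4)
  step 11: ref 4 -> HIT, frames=[1,3,4] (faults so far: 4)
  step 12: ref 1 -> HIT, frames=[1,3,4] (faults so far: 4)
  Optimal total faults: 4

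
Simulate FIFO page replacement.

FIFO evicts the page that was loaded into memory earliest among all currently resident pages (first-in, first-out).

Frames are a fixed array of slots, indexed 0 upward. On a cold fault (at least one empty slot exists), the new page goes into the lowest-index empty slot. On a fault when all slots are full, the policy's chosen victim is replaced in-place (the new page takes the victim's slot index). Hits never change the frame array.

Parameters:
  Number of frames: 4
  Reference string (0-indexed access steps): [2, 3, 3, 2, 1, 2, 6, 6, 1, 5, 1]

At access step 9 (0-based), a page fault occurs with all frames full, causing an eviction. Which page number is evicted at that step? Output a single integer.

Step 0: ref 2 -> FAULT, frames=[2,-,-,-]
Step 1: ref 3 -> FAULT, frames=[2,3,-,-]
Step 2: ref 3 -> HIT, frames=[2,3,-,-]
Step 3: ref 2 -> HIT, frames=[2,3,-,-]
Step 4: ref 1 -> FAULT, frames=[2,3,1,-]
Step 5: ref 2 -> HIT, frames=[2,3,1,-]
Step 6: ref 6 -> FAULT, frames=[2,3,1,6]
Step 7: ref 6 -> HIT, frames=[2,3,1,6]
Step 8: ref 1 -> HIT, frames=[2,3,1,6]
Step 9: ref 5 -> FAULT, evict 2, frames=[5,3,1,6]
At step 9: evicted page 2

Answer: 2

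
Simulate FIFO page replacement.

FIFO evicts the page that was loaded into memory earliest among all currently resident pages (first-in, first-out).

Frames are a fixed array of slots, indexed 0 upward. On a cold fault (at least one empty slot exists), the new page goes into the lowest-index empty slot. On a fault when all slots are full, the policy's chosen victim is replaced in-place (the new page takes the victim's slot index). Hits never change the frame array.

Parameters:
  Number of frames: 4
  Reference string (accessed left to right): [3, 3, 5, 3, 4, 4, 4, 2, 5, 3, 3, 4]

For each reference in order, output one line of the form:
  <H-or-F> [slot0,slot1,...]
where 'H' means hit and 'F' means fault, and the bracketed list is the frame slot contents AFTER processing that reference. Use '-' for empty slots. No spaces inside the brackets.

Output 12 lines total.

F [3,-,-,-]
H [3,-,-,-]
F [3,5,-,-]
H [3,5,-,-]
F [3,5,4,-]
H [3,5,4,-]
H [3,5,4,-]
F [3,5,4,2]
H [3,5,4,2]
H [3,5,4,2]
H [3,5,4,2]
H [3,5,4,2]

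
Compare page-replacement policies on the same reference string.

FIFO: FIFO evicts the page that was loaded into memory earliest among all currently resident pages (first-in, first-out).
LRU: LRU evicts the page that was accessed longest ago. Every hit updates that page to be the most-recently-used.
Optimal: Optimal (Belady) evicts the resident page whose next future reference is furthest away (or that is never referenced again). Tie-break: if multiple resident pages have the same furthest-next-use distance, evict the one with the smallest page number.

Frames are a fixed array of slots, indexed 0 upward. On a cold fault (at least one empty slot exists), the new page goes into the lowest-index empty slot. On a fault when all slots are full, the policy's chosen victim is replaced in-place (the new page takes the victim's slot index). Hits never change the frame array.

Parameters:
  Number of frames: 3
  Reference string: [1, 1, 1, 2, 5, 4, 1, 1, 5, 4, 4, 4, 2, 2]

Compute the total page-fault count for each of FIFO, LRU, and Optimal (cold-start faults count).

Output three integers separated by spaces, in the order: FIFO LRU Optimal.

Answer: 6 6 5

Derivation:
--- FIFO ---
  step 0: ref 1 -> FAULT, frames=[1,-,-] (faults so far: 1)
  step 1: ref 1 -> HIT, frames=[1,-,-] (faults so far: 1)
  step 2: ref 1 -> HIT, frames=[1,-,-] (faults so far: 1)
  step 3: ref 2 -> FAULT, frames=[1,2,-] (faults so far: 2)
  step 4: ref 5 -> FAULT, frames=[1,2,5] (faults so far: 3)
  step 5: ref 4 -> FAULT, evict 1, frames=[4,2,5] (faults so far: 4)
  step 6: ref 1 -> FAULT, evict 2, frames=[4,1,5] (faults so far: 5)
  step 7: ref 1 -> HIT, frames=[4,1,5] (faults so far: 5)
  step 8: ref 5 -> HIT, frames=[4,1,5] (faults so far: 5)
  step 9: ref 4 -> HIT, frames=[4,1,5] (faults so far: 5)
  step 10: ref 4 -> HIT, frames=[4,1,5] (faults so far: 5)
  step 11: ref 4 -> HIT, frames=[4,1,5] (faults so far: 5)
  step 12: ref 2 -> FAULT, evict 5, frames=[4,1,2] (faults so far: 6)
  step 13: ref 2 -> HIT, frames=[4,1,2] (faults so far: 6)
  FIFO total faults: 6
--- LRU ---
  step 0: ref 1 -> FAULT, frames=[1,-,-] (faults so far: 1)
  step 1: ref 1 -> HIT, frames=[1,-,-] (faults so far: 1)
  step 2: ref 1 -> HIT, frames=[1,-,-] (faults so far: 1)
  step 3: ref 2 -> FAULT, frames=[1,2,-] (faults so far: 2)
  step 4: ref 5 -> FAULT, frames=[1,2,5] (faults so far: 3)
  step 5: ref 4 -> FAULT, evict 1, frames=[4,2,5] (faults so far: 4)
  step 6: ref 1 -> FAULT, evict 2, frames=[4,1,5] (faults so far: 5)
  step 7: ref 1 -> HIT, frames=[4,1,5] (faults so far: 5)
  step 8: ref 5 -> HIT, frames=[4,1,5] (faults so far: 5)
  step 9: ref 4 -> HIT, frames=[4,1,5] (faults so far: 5)
  step 10: ref 4 -> HIT, frames=[4,1,5] (faults so far: 5)
  step 11: ref 4 -> HIT, frames=[4,1,5] (faults so far: 5)
  step 12: ref 2 -> FAULT, evict 1, frames=[4,2,5] (faults so far: 6)
  step 13: ref 2 -> HIT, frames=[4,2,5] (faults so far: 6)
  LRU total faults: 6
--- Optimal ---
  step 0: ref 1 -> FAULT, frames=[1,-,-] (faults so far: 1)
  step 1: ref 1 -> HIT, frames=[1,-,-] (faults so far: 1)
  step 2: ref 1 -> HIT, frames=[1,-,-] (faults so far: 1)
  step 3: ref 2 -> FAULT, frames=[1,2,-] (faults so far: 2)
  step 4: ref 5 -> FAULT, frames=[1,2,5] (faults so far: 3)
  step 5: ref 4 -> FAULT, evict 2, frames=[1,4,5] (faults so far: 4)
  step 6: ref 1 -> HIT, frames=[1,4,5] (faults so far: 4)
  step 7: ref 1 -> HIT, frames=[1,4,5] (faults so far: 4)
  step 8: ref 5 -> HIT, frames=[1,4,5] (faults so far: 4)
  step 9: ref 4 -> HIT, frames=[1,4,5] (faults so far: 4)
  step 10: ref 4 -> HIT, frames=[1,4,5] (faults so far: 4)
  step 11: ref 4 -> HIT, frames=[1,4,5] (faults so far: 4)
  step 12: ref 2 -> FAULT, evict 1, frames=[2,4,5] (faults so far: 5)
  step 13: ref 2 -> HIT, frames=[2,4,5] (faults so far: 5)
  Optimal total faults: 5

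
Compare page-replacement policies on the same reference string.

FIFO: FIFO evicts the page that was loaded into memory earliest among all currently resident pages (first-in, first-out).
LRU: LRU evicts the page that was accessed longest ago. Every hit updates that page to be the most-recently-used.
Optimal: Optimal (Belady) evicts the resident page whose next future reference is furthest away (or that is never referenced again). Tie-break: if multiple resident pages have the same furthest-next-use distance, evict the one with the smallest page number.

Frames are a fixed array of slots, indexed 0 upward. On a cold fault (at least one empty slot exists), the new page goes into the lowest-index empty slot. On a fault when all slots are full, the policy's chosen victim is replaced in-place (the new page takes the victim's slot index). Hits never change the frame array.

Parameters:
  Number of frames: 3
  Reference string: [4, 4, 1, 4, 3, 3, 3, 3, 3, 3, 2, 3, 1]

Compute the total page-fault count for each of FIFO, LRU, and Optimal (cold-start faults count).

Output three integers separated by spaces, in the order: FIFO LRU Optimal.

--- FIFO ---
  step 0: ref 4 -> FAULT, frames=[4,-,-] (faults so far: 1)
  step 1: ref 4 -> HIT, frames=[4,-,-] (faults so far: 1)
  step 2: ref 1 -> FAULT, frames=[4,1,-] (faults so far: 2)
  step 3: ref 4 -> HIT, frames=[4,1,-] (faults so far: 2)
  step 4: ref 3 -> FAULT, frames=[4,1,3] (faults so far: 3)
  step 5: ref 3 -> HIT, frames=[4,1,3] (faults so far: 3)
  step 6: ref 3 -> HIT, frames=[4,1,3] (faults so far: 3)
  step 7: ref 3 -> HIT, frames=[4,1,3] (faults so far: 3)
  step 8: ref 3 -> HIT, frames=[4,1,3] (faults so far: 3)
  step 9: ref 3 -> HIT, frames=[4,1,3] (faults so far: 3)
  step 10: ref 2 -> FAULT, evict 4, frames=[2,1,3] (faults so far: 4)
  step 11: ref 3 -> HIT, frames=[2,1,3] (faults so far: 4)
  step 12: ref 1 -> HIT, frames=[2,1,3] (faults so far: 4)
  FIFO total faults: 4
--- LRU ---
  step 0: ref 4 -> FAULT, frames=[4,-,-] (faults so far: 1)
  step 1: ref 4 -> HIT, frames=[4,-,-] (faults so far: 1)
  step 2: ref 1 -> FAULT, frames=[4,1,-] (faults so far: 2)
  step 3: ref 4 -> HIT, frames=[4,1,-] (faults so far: 2)
  step 4: ref 3 -> FAULT, frames=[4,1,3] (faults so far: 3)
  step 5: ref 3 -> HIT, frames=[4,1,3] (faults so far: 3)
  step 6: ref 3 -> HIT, frames=[4,1,3] (faults so far: 3)
  step 7: ref 3 -> HIT, frames=[4,1,3] (faults so far: 3)
  step 8: ref 3 -> HIT, frames=[4,1,3] (faults so far: 3)
  step 9: ref 3 -> HIT, frames=[4,1,3] (faults so far: 3)
  step 10: ref 2 -> FAULT, evict 1, frames=[4,2,3] (faults so far: 4)
  step 11: ref 3 -> HIT, frames=[4,2,3] (faults so far: 4)
  step 12: ref 1 -> FAULT, evict 4, frames=[1,2,3] (faults so far: 5)
  LRU total faults: 5
--- Optimal ---
  step 0: ref 4 -> FAULT, frames=[4,-,-] (faults so far: 1)
  step 1: ref 4 -> HIT, frames=[4,-,-] (faults so far: 1)
  step 2: ref 1 -> FAULT, frames=[4,1,-] (faults so far: 2)
  step 3: ref 4 -> HIT, frames=[4,1,-] (faults so far: 2)
  step 4: ref 3 -> FAULT, frames=[4,1,3] (faults so far: 3)
  step 5: ref 3 -> HIT, frames=[4,1,3] (faults so far: 3)
  step 6: ref 3 -> HIT, frames=[4,1,3] (faults so far: 3)
  step 7: ref 3 -> HIT, frames=[4,1,3] (faults so far: 3)
  step 8: ref 3 -> HIT, frames=[4,1,3] (faults so far: 3)
  step 9: ref 3 -> HIT, frames=[4,1,3] (faults so far: 3)
  step 10: ref 2 -> FAULT, evict 4, frames=[2,1,3] (faults so far: 4)
  step 11: ref 3 -> HIT, frames=[2,1,3] (faults so far: 4)
  step 12: ref 1 -> HIT, frames=[2,1,3] (faults so far: 4)
  Optimal total faults: 4

Answer: 4 5 4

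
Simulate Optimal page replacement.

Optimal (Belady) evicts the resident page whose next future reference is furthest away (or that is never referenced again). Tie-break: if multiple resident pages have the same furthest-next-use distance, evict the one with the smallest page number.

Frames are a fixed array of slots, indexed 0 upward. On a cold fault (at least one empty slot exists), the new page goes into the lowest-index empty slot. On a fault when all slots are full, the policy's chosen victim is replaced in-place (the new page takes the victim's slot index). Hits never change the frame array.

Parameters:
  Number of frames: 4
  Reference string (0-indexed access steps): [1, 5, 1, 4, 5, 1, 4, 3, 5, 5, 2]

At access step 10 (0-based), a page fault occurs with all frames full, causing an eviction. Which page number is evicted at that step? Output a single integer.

Step 0: ref 1 -> FAULT, frames=[1,-,-,-]
Step 1: ref 5 -> FAULT, frames=[1,5,-,-]
Step 2: ref 1 -> HIT, frames=[1,5,-,-]
Step 3: ref 4 -> FAULT, frames=[1,5,4,-]
Step 4: ref 5 -> HIT, frames=[1,5,4,-]
Step 5: ref 1 -> HIT, frames=[1,5,4,-]
Step 6: ref 4 -> HIT, frames=[1,5,4,-]
Step 7: ref 3 -> FAULT, frames=[1,5,4,3]
Step 8: ref 5 -> HIT, frames=[1,5,4,3]
Step 9: ref 5 -> HIT, frames=[1,5,4,3]
Step 10: ref 2 -> FAULT, evict 1, frames=[2,5,4,3]
At step 10: evicted page 1

Answer: 1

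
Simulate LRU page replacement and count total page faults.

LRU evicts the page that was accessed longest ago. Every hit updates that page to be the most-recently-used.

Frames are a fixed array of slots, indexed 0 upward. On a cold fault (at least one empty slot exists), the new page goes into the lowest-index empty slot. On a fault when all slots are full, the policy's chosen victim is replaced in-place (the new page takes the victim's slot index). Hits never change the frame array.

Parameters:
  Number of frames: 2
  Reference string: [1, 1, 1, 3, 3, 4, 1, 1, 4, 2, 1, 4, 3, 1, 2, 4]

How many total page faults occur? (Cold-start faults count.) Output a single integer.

Step 0: ref 1 → FAULT, frames=[1,-]
Step 1: ref 1 → HIT, frames=[1,-]
Step 2: ref 1 → HIT, frames=[1,-]
Step 3: ref 3 → FAULT, frames=[1,3]
Step 4: ref 3 → HIT, frames=[1,3]
Step 5: ref 4 → FAULT (evict 1), frames=[4,3]
Step 6: ref 1 → FAULT (evict 3), frames=[4,1]
Step 7: ref 1 → HIT, frames=[4,1]
Step 8: ref 4 → HIT, frames=[4,1]
Step 9: ref 2 → FAULT (evict 1), frames=[4,2]
Step 10: ref 1 → FAULT (evict 4), frames=[1,2]
Step 11: ref 4 → FAULT (evict 2), frames=[1,4]
Step 12: ref 3 → FAULT (evict 1), frames=[3,4]
Step 13: ref 1 → FAULT (evict 4), frames=[3,1]
Step 14: ref 2 → FAULT (evict 3), frames=[2,1]
Step 15: ref 4 → FAULT (evict 1), frames=[2,4]
Total faults: 11

Answer: 11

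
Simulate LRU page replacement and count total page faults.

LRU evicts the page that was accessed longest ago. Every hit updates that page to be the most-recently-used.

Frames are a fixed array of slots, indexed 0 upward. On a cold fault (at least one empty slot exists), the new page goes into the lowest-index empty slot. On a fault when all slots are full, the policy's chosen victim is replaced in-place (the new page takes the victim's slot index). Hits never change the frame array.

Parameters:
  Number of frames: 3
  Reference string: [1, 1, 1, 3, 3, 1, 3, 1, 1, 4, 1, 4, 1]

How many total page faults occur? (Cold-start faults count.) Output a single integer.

Step 0: ref 1 → FAULT, frames=[1,-,-]
Step 1: ref 1 → HIT, frames=[1,-,-]
Step 2: ref 1 → HIT, frames=[1,-,-]
Step 3: ref 3 → FAULT, frames=[1,3,-]
Step 4: ref 3 → HIT, frames=[1,3,-]
Step 5: ref 1 → HIT, frames=[1,3,-]
Step 6: ref 3 → HIT, frames=[1,3,-]
Step 7: ref 1 → HIT, frames=[1,3,-]
Step 8: ref 1 → HIT, frames=[1,3,-]
Step 9: ref 4 → FAULT, frames=[1,3,4]
Step 10: ref 1 → HIT, frames=[1,3,4]
Step 11: ref 4 → HIT, frames=[1,3,4]
Step 12: ref 1 → HIT, frames=[1,3,4]
Total faults: 3

Answer: 3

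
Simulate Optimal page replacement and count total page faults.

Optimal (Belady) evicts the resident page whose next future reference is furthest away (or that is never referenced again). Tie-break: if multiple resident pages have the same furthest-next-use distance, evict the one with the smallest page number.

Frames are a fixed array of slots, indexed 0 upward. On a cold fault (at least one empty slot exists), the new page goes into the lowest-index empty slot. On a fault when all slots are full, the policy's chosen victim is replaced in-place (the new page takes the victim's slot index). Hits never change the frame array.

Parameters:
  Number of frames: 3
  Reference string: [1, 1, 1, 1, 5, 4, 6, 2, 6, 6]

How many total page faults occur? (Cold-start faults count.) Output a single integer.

Step 0: ref 1 → FAULT, frames=[1,-,-]
Step 1: ref 1 → HIT, frames=[1,-,-]
Step 2: ref 1 → HIT, frames=[1,-,-]
Step 3: ref 1 → HIT, frames=[1,-,-]
Step 4: ref 5 → FAULT, frames=[1,5,-]
Step 5: ref 4 → FAULT, frames=[1,5,4]
Step 6: ref 6 → FAULT (evict 1), frames=[6,5,4]
Step 7: ref 2 → FAULT (evict 4), frames=[6,5,2]
Step 8: ref 6 → HIT, frames=[6,5,2]
Step 9: ref 6 → HIT, frames=[6,5,2]
Total faults: 5

Answer: 5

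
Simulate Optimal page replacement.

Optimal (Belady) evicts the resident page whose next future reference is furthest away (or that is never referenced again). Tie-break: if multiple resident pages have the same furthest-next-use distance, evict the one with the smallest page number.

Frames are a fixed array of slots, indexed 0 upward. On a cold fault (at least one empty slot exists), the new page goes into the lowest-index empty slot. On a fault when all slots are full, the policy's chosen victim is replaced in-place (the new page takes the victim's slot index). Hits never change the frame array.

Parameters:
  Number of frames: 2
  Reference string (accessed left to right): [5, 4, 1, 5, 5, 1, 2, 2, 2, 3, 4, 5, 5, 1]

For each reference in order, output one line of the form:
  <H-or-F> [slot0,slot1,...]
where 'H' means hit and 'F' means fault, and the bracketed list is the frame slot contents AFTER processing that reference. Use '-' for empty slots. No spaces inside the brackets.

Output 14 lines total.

F [5,-]
F [5,4]
F [5,1]
H [5,1]
H [5,1]
H [5,1]
F [5,2]
H [5,2]
H [5,2]
F [5,3]
F [5,4]
H [5,4]
H [5,4]
F [5,1]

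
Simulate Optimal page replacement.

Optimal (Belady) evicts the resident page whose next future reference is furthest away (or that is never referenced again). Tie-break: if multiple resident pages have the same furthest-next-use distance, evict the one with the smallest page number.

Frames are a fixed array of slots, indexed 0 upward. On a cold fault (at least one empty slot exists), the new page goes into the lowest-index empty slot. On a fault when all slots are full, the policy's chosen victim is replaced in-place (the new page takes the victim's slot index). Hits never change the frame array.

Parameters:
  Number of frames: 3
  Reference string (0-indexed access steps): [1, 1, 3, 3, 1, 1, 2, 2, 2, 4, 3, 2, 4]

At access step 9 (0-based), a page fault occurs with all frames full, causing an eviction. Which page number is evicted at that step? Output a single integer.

Answer: 1

Derivation:
Step 0: ref 1 -> FAULT, frames=[1,-,-]
Step 1: ref 1 -> HIT, frames=[1,-,-]
Step 2: ref 3 -> FAULT, frames=[1,3,-]
Step 3: ref 3 -> HIT, frames=[1,3,-]
Step 4: ref 1 -> HIT, frames=[1,3,-]
Step 5: ref 1 -> HIT, frames=[1,3,-]
Step 6: ref 2 -> FAULT, frames=[1,3,2]
Step 7: ref 2 -> HIT, frames=[1,3,2]
Step 8: ref 2 -> HIT, frames=[1,3,2]
Step 9: ref 4 -> FAULT, evict 1, frames=[4,3,2]
At step 9: evicted page 1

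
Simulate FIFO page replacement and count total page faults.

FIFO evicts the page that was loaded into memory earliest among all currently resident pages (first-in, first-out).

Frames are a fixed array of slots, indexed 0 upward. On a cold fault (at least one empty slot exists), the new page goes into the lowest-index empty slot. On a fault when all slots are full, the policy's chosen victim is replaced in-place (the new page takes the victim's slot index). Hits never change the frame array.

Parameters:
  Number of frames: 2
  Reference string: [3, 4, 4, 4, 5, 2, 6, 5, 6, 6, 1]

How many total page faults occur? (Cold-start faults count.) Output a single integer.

Step 0: ref 3 → FAULT, frames=[3,-]
Step 1: ref 4 → FAULT, frames=[3,4]
Step 2: ref 4 → HIT, frames=[3,4]
Step 3: ref 4 → HIT, frames=[3,4]
Step 4: ref 5 → FAULT (evict 3), frames=[5,4]
Step 5: ref 2 → FAULT (evict 4), frames=[5,2]
Step 6: ref 6 → FAULT (evict 5), frames=[6,2]
Step 7: ref 5 → FAULT (evict 2), frames=[6,5]
Step 8: ref 6 → HIT, frames=[6,5]
Step 9: ref 6 → HIT, frames=[6,5]
Step 10: ref 1 → FAULT (evict 6), frames=[1,5]
Total faults: 7

Answer: 7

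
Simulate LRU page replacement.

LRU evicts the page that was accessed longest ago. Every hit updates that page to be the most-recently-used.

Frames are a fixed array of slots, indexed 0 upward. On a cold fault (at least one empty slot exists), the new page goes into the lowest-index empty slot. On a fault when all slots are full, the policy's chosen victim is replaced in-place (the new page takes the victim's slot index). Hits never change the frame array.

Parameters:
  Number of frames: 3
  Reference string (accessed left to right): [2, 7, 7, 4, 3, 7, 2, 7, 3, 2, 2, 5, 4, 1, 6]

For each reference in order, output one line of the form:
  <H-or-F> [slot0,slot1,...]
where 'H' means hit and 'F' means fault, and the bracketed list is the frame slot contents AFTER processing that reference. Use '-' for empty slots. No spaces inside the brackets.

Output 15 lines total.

F [2,-,-]
F [2,7,-]
H [2,7,-]
F [2,7,4]
F [3,7,4]
H [3,7,4]
F [3,7,2]
H [3,7,2]
H [3,7,2]
H [3,7,2]
H [3,7,2]
F [3,5,2]
F [4,5,2]
F [4,5,1]
F [4,6,1]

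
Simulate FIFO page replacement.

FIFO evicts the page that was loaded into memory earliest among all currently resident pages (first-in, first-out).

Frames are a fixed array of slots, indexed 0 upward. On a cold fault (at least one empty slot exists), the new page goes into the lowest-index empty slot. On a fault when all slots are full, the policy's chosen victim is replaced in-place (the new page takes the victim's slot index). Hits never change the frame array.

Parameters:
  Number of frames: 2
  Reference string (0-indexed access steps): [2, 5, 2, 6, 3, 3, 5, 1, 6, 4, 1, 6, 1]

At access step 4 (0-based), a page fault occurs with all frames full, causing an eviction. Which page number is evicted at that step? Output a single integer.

Step 0: ref 2 -> FAULT, frames=[2,-]
Step 1: ref 5 -> FAULT, frames=[2,5]
Step 2: ref 2 -> HIT, frames=[2,5]
Step 3: ref 6 -> FAULT, evict 2, frames=[6,5]
Step 4: ref 3 -> FAULT, evict 5, frames=[6,3]
At step 4: evicted page 5

Answer: 5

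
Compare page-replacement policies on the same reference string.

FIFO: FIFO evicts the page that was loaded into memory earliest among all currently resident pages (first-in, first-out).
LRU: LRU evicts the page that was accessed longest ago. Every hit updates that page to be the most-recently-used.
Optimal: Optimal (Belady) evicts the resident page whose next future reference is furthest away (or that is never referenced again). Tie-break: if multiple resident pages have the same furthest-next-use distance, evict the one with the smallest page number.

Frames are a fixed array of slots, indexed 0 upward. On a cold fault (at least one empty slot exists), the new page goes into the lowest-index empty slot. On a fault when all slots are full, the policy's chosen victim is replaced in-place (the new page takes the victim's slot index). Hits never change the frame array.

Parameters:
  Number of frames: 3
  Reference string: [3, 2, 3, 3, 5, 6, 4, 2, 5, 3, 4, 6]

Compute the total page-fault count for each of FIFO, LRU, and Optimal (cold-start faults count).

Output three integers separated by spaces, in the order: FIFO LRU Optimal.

Answer: 10 10 7

Derivation:
--- FIFO ---
  step 0: ref 3 -> FAULT, frames=[3,-,-] (faults so far: 1)
  step 1: ref 2 -> FAULT, frames=[3,2,-] (faults so far: 2)
  step 2: ref 3 -> HIT, frames=[3,2,-] (faults so far: 2)
  step 3: ref 3 -> HIT, frames=[3,2,-] (faults so far: 2)
  step 4: ref 5 -> FAULT, frames=[3,2,5] (faults so far: 3)
  step 5: ref 6 -> FAULT, evict 3, frames=[6,2,5] (faults so far: 4)
  step 6: ref 4 -> FAULT, evict 2, frames=[6,4,5] (faults so far: 5)
  step 7: ref 2 -> FAULT, evict 5, frames=[6,4,2] (faults so far: 6)
  step 8: ref 5 -> FAULT, evict 6, frames=[5,4,2] (faults so far: 7)
  step 9: ref 3 -> FAULT, evict 4, frames=[5,3,2] (faults so far: 8)
  step 10: ref 4 -> FAULT, evict 2, frames=[5,3,4] (faults so far: 9)
  step 11: ref 6 -> FAULT, evict 5, frames=[6,3,4] (faults so far: 10)
  FIFO total faults: 10
--- LRU ---
  step 0: ref 3 -> FAULT, frames=[3,-,-] (faults so far: 1)
  step 1: ref 2 -> FAULT, frames=[3,2,-] (faults so far: 2)
  step 2: ref 3 -> HIT, frames=[3,2,-] (faults so far: 2)
  step 3: ref 3 -> HIT, frames=[3,2,-] (faults so far: 2)
  step 4: ref 5 -> FAULT, frames=[3,2,5] (faults so far: 3)
  step 5: ref 6 -> FAULT, evict 2, frames=[3,6,5] (faults so far: 4)
  step 6: ref 4 -> FAULT, evict 3, frames=[4,6,5] (faults so far: 5)
  step 7: ref 2 -> FAULT, evict 5, frames=[4,6,2] (faults so far: 6)
  step 8: ref 5 -> FAULT, evict 6, frames=[4,5,2] (faults so far: 7)
  step 9: ref 3 -> FAULT, evict 4, frames=[3,5,2] (faults so far: 8)
  step 10: ref 4 -> FAULT, evict 2, frames=[3,5,4] (faults so far: 9)
  step 11: ref 6 -> FAULT, evict 5, frames=[3,6,4] (faults so far: 10)
  LRU total faults: 10
--- Optimal ---
  step 0: ref 3 -> FAULT, frames=[3,-,-] (faults so far: 1)
  step 1: ref 2 -> FAULT, frames=[3,2,-] (faults so far: 2)
  step 2: ref 3 -> HIT, frames=[3,2,-] (faults so far: 2)
  step 3: ref 3 -> HIT, frames=[3,2,-] (faults so far: 2)
  step 4: ref 5 -> FAULT, frames=[3,2,5] (faults so far: 3)
  step 5: ref 6 -> FAULT, evict 3, frames=[6,2,5] (faults so far: 4)
  step 6: ref 4 -> FAULT, evict 6, frames=[4,2,5] (faults so far: 5)
  step 7: ref 2 -> HIT, frames=[4,2,5] (faults so far: 5)
  step 8: ref 5 -> HIT, frames=[4,2,5] (faults so far: 5)
  step 9: ref 3 -> FAULT, evict 2, frames=[4,3,5] (faults so far: 6)
  step 10: ref 4 -> HIT, frames=[4,3,5] (faults so far: 6)
  step 11: ref 6 -> FAULT, evict 3, frames=[4,6,5] (faults so far: 7)
  Optimal total faults: 7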